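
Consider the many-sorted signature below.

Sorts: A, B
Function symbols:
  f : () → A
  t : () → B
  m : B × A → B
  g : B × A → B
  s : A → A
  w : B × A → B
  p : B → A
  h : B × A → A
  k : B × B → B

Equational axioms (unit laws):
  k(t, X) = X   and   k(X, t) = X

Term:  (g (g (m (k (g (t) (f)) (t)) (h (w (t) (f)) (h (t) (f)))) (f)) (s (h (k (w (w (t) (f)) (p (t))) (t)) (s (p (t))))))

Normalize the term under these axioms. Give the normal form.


normal form = (g (g (m (g (t) (f)) (h (w (t) (f)) (h (t) (f)))) (f)) (s (h (w (w (t) (f)) (p (t))) (s (p (t))))))

1. (g (g (m (k (g (t) (f)) (t)) (h (w (t) (f)) (h (t) (f)))) (f)) (s (h (k (w (w (t) (f)) (p (t))) (t)) (s (p (t))))))  →  (g (g (m (g (t) (f)) (h (w (t) (f)) (h (t) (f)))) (f)) (s (h (k (w (w (t) (f)) (p (t))) (t)) (s (p (t))))))
2. (g (g (m (g (t) (f)) (h (w (t) (f)) (h (t) (f)))) (f)) (s (h (k (w (w (t) (f)) (p (t))) (t)) (s (p (t))))))  →  (g (g (m (g (t) (f)) (h (w (t) (f)) (h (t) (f)))) (f)) (s (h (w (w (t) (f)) (p (t))) (s (p (t))))))


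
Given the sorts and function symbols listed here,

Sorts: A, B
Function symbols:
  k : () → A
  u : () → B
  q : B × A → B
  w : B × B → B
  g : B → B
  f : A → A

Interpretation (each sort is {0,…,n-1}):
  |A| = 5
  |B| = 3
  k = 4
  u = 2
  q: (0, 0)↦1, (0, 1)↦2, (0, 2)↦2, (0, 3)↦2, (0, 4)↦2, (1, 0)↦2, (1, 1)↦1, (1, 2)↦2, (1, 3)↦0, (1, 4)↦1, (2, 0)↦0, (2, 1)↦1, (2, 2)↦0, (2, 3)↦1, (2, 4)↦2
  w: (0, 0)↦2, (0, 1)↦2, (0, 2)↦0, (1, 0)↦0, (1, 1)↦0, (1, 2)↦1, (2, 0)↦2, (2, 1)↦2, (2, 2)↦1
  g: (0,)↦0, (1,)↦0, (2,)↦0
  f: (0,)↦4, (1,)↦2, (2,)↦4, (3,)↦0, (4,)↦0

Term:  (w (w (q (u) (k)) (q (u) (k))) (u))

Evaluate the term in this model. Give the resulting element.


  u = 2
  k = 4
  (q (u) (k)) = q(2, 4) = 2
  u = 2
  k = 4
  (q (u) (k)) = q(2, 4) = 2
  (w (q (u) (k)) (q (u) (k))) = w(2, 2) = 1
  u = 2
  (w (w (q (u) (k)) (q (u) (k))) (u)) = w(1, 2) = 1

value = 1


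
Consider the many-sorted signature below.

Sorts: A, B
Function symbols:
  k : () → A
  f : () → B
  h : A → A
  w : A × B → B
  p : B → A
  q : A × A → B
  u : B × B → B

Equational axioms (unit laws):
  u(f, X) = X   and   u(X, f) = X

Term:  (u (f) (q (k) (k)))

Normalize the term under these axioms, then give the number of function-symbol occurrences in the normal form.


1. (u (f) (q (k) (k)))  →  (q (k) (k))
normal form: (q (k) (k))

size = 3


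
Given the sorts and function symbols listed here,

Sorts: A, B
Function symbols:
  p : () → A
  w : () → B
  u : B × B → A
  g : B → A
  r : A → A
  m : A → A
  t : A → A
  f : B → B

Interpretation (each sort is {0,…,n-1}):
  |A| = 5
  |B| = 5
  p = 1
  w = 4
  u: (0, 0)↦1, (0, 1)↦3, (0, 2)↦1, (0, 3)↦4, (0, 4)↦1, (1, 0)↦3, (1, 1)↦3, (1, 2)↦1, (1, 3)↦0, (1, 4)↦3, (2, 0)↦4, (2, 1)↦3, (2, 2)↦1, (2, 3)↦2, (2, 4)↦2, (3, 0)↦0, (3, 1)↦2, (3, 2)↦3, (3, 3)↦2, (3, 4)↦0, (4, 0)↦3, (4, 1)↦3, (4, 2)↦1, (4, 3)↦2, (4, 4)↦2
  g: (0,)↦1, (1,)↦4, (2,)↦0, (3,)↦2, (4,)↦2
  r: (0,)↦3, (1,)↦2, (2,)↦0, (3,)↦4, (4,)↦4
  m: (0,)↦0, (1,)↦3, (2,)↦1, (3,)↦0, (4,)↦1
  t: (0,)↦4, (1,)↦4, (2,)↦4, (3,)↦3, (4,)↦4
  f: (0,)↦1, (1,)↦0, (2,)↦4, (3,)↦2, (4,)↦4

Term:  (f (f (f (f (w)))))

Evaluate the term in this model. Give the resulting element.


  w = 4
  (f (w)) = f(4,) = 4
  (f (f (w))) = f(4,) = 4
  (f (f (f (w)))) = f(4,) = 4
  (f (f (f (f (w))))) = f(4,) = 4

value = 4


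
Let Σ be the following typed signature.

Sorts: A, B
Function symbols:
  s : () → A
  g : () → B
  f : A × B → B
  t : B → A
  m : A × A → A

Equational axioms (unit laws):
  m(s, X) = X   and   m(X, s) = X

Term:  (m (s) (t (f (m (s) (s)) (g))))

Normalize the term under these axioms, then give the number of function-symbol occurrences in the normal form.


1. (m (s) (t (f (m (s) (s)) (g))))  →  (t (f (m (s) (s)) (g)))
2. (t (f (m (s) (s)) (g)))  →  (t (f (s) (g)))
normal form: (t (f (s) (g)))

size = 4


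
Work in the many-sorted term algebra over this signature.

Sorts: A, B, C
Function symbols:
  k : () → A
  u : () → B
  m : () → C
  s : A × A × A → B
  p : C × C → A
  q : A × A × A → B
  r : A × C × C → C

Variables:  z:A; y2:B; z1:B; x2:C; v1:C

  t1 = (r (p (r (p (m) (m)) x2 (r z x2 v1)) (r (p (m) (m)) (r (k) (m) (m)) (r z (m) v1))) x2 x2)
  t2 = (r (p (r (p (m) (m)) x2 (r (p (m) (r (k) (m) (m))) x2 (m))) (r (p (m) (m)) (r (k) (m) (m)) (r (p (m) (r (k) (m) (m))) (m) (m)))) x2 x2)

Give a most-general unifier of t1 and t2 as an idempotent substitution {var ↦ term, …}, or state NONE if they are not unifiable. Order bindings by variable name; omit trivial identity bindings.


{v1 ↦ (m), z ↦ (p (m) (r (k) (m) (m)))}


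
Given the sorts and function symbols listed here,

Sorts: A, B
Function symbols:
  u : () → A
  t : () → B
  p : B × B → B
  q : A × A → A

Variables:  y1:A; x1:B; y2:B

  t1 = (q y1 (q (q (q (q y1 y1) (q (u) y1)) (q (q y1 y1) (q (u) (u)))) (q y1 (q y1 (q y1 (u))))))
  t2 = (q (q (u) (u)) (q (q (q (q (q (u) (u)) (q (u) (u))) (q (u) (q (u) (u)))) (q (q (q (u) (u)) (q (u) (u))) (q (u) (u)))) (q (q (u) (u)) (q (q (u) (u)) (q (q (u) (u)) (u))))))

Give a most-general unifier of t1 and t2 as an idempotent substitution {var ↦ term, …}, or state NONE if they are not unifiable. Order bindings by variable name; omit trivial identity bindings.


{y1 ↦ (q (u) (u))}


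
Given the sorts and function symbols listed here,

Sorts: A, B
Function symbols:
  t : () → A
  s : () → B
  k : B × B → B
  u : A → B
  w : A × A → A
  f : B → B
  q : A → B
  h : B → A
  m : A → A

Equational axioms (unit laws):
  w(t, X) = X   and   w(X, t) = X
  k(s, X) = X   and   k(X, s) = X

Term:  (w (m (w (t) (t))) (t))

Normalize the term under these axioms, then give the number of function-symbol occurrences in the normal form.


size = 2

1. (w (m (w (t) (t))) (t))  →  (m (w (t) (t)))
2. (m (w (t) (t)))  →  (m (t))
normal form: (m (t))


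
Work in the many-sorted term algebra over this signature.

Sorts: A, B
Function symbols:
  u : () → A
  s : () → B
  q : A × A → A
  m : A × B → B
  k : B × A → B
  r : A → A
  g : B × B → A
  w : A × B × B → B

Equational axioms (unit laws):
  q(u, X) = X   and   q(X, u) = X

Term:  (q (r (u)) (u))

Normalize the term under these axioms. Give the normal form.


normal form = (r (u))

1. (q (r (u)) (u))  →  (r (u))


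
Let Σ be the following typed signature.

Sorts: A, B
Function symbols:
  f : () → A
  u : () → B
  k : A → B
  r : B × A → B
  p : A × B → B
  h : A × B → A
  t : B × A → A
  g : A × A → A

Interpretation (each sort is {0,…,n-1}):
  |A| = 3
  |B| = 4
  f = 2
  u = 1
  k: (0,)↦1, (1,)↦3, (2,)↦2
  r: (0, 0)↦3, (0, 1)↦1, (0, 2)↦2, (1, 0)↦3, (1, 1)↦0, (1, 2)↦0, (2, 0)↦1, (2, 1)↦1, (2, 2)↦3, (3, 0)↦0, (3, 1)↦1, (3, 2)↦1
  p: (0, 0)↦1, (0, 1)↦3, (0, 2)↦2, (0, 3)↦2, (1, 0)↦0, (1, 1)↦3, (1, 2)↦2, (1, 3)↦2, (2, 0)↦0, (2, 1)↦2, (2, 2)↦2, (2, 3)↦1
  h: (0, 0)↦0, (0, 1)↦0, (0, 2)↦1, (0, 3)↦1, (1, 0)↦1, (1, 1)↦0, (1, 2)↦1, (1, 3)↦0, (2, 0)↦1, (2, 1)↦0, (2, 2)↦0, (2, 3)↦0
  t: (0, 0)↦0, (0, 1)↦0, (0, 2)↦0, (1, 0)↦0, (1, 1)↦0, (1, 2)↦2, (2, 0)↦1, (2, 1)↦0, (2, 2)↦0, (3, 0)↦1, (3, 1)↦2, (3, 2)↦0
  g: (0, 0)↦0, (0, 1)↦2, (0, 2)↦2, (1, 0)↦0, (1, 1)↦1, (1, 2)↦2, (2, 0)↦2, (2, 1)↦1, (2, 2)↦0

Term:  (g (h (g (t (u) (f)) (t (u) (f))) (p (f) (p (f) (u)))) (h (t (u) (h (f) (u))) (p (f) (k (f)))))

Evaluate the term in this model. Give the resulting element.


value = 1

  u = 1
  f = 2
  (t (u) (f)) = t(1, 2) = 2
  u = 1
  f = 2
  (t (u) (f)) = t(1, 2) = 2
  (g (t (u) (f)) (t (u) (f))) = g(2, 2) = 0
  f = 2
  f = 2
  u = 1
  (p (f) (u)) = p(2, 1) = 2
  (p (f) (p (f) (u))) = p(2, 2) = 2
  (h (g (t (u) (f)) (t (u) (f))) (p (f) (p (f) (u)))) = h(0, 2) = 1
  u = 1
  f = 2
  u = 1
  (h (f) (u)) = h(2, 1) = 0
  (t (u) (h (f) (u))) = t(1, 0) = 0
  f = 2
  f = 2
  (k (f)) = k(2,) = 2
  (p (f) (k (f))) = p(2, 2) = 2
  (h (t (u) (h (f) (u))) (p (f) (k (f)))) = h(0, 2) = 1
  (g (h (g (t (u) (f)) (t (u) (f))) (p (f) (p (f) (u)))) (h (t (u) (h (f) (u))) (p (f) (k (f))))) = g(1, 1) = 1


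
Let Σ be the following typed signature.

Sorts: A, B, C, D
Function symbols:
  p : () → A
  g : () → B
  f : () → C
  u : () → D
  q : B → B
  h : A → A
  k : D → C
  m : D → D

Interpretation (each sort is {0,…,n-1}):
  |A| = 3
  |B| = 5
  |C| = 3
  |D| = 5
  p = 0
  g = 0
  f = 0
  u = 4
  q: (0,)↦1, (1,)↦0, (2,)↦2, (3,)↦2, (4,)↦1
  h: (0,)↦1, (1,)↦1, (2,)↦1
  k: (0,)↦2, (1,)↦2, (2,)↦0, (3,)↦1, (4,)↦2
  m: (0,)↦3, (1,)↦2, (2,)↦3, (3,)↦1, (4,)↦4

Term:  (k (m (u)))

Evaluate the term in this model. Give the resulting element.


value = 2

  u = 4
  (m (u)) = m(4,) = 4
  (k (m (u))) = k(4,) = 2


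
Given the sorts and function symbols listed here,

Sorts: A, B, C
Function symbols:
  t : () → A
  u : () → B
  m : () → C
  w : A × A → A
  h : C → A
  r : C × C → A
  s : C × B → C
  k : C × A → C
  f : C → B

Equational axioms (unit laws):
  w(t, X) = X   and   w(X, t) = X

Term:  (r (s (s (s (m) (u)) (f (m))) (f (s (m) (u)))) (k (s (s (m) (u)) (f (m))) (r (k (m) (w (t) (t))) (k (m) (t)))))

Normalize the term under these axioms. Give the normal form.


1. (r (s (s (s (m) (u)) (f (m))) (f (s (m) (u)))) (k (s (s (m) (u)) (f (m))) (r (k (m) (w (t) (t))) (k (m) (t)))))  →  (r (s (s (s (m) (u)) (f (m))) (f (s (m) (u)))) (k (s (s (m) (u)) (f (m))) (r (k (m) (t)) (k (m) (t)))))

normal form = (r (s (s (s (m) (u)) (f (m))) (f (s (m) (u)))) (k (s (s (m) (u)) (f (m))) (r (k (m) (t)) (k (m) (t)))))


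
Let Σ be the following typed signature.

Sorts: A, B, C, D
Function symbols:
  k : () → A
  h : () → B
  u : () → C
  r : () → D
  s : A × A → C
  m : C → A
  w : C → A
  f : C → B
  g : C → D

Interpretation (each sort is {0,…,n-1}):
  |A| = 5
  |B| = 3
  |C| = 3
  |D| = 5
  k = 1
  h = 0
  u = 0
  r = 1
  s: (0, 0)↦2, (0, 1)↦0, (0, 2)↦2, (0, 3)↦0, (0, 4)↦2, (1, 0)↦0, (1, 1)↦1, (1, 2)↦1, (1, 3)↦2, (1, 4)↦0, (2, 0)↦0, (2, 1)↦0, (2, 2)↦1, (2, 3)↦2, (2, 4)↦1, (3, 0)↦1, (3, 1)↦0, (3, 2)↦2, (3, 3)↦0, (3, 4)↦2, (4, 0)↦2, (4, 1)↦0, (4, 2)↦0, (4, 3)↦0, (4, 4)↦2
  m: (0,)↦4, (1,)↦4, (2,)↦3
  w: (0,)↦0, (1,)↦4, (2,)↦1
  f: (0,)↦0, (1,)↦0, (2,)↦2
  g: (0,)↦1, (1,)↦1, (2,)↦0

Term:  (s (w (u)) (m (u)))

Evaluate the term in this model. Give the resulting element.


value = 2

  u = 0
  (w (u)) = w(0,) = 0
  u = 0
  (m (u)) = m(0,) = 4
  (s (w (u)) (m (u))) = s(0, 4) = 2


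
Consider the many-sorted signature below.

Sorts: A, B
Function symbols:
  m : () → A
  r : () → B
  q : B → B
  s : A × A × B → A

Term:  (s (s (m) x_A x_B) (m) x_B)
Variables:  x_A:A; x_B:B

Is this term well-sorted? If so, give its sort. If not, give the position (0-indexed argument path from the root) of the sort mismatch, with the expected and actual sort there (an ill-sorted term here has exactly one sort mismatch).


    (m) : A
    x_A : A
    x_B : B
  (s (m) x_A x_B) : A
  (m) : A
  x_B : B
(s (s (m) x_A x_B) (m) x_B) : A

well-sorted; sort = A


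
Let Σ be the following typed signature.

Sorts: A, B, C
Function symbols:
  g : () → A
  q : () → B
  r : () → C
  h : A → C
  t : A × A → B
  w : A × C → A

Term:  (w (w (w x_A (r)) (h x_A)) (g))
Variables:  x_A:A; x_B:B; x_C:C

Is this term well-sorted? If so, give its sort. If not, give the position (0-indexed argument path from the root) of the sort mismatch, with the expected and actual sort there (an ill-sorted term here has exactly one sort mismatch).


ill-sorted at position [1]: expected C, got A

      x_A : A
      (r) : C
    (w x_A (r)) : A
      x_A : A
    (h x_A) : C
  (w (w x_A (r)) (h x_A)) : A
  (g) : A
(w (w (w x_A (r)) (h x_A)) (g)) : ✗ arg 1 at [1] has sort A, expected C


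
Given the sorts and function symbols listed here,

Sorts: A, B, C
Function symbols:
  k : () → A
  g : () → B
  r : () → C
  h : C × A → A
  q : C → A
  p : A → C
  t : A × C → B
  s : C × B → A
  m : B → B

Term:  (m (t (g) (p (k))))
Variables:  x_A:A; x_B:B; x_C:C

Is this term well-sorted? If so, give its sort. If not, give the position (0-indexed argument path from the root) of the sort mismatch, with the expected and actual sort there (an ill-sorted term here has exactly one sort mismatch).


ill-sorted at position [0, 0]: expected A, got B

    (g) : B
      (k) : A
    (p (k)) : C
  (t (g) (p (k))) : ✗ arg 0 at [0, 0] has sort B, expected A


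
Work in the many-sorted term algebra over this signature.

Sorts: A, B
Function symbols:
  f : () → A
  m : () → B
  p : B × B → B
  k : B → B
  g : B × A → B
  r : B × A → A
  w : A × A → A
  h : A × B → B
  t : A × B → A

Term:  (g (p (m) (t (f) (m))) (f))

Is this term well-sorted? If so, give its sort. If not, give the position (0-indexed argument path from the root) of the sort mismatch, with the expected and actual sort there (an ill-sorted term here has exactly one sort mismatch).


    (m) : B
      (f) : A
      (m) : B
    (t (f) (m)) : A
  (p (m) (t (f) (m))) : ✗ arg 1 at [0, 1] has sort A, expected B
  (f) : A

ill-sorted at position [0, 1]: expected B, got A


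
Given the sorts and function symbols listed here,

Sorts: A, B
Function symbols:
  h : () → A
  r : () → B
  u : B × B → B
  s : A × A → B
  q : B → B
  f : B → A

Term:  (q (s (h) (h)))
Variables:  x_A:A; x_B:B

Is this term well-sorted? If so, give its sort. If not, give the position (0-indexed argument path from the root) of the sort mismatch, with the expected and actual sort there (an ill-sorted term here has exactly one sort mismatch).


    (h) : A
    (h) : A
  (s (h) (h)) : B
(q (s (h) (h))) : B

well-sorted; sort = B


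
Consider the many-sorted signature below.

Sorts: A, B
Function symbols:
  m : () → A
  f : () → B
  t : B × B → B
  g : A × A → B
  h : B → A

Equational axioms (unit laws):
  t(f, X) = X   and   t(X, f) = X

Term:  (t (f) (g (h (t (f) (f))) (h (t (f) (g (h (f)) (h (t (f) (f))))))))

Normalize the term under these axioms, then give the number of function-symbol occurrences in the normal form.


1. (t (f) (g (h (t (f) (f))) (h (t (f) (g (h (f)) (h (t (f) (f))))))))  →  (g (h (t (f) (f))) (h (t (f) (g (h (f)) (h (t (f) (f)))))))
2. (g (h (t (f) (f))) (h (t (f) (g (h (f)) (h (t (f) (f)))))))  →  (g (h (f)) (h (t (f) (g (h (f)) (h (t (f) (f)))))))
3. (g (h (f)) (h (t (f) (g (h (f)) (h (t (f) (f)))))))  →  (g (h (f)) (h (g (h (f)) (h (t (f) (f))))))
4. (g (h (f)) (h (g (h (f)) (h (t (f) (f))))))  →  (g (h (f)) (h (g (h (f)) (h (f)))))
normal form: (g (h (f)) (h (g (h (f)) (h (f)))))

size = 9


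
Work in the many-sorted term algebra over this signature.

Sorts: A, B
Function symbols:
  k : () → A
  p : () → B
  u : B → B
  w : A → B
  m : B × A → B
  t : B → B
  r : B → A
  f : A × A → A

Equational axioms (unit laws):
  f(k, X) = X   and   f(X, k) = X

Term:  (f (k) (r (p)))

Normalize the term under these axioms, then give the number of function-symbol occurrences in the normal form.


1. (f (k) (r (p)))  →  (r (p))
normal form: (r (p))

size = 2


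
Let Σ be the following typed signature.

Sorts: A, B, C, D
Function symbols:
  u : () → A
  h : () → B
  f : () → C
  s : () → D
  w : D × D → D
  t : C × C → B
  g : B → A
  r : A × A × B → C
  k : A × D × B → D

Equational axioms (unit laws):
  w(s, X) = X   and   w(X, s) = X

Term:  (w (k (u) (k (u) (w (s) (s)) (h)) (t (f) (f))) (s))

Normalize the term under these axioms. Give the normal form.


normal form = (k (u) (k (u) (s) (h)) (t (f) (f)))

1. (w (k (u) (k (u) (w (s) (s)) (h)) (t (f) (f))) (s))  →  (k (u) (k (u) (w (s) (s)) (h)) (t (f) (f)))
2. (k (u) (k (u) (w (s) (s)) (h)) (t (f) (f)))  →  (k (u) (k (u) (s) (h)) (t (f) (f)))


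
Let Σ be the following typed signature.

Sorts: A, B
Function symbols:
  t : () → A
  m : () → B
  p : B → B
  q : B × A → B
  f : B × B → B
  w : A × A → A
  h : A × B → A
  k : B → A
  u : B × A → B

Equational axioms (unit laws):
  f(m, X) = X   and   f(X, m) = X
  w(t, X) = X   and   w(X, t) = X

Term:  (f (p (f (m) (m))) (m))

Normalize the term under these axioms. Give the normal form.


1. (f (p (f (m) (m))) (m))  →  (p (f (m) (m)))
2. (p (f (m) (m)))  →  (p (m))

normal form = (p (m))


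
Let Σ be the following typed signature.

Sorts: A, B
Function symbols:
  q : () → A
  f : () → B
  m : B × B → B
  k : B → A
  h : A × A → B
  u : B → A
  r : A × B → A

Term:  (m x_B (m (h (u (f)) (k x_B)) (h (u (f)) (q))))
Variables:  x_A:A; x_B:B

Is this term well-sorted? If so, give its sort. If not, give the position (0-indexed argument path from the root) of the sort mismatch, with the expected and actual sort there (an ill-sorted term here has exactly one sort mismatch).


well-sorted; sort = B

  x_B : B
        (f) : B
      (u (f)) : A
        x_B : B
      (k x_B) : A
    (h (u (f)) (k x_B)) : B
        (f) : B
      (u (f)) : A
      (q) : A
    (h (u (f)) (q)) : B
  (m (h (u (f)) (k x_B)) (h (u (f)) (q))) : B
(m x_B (m (h (u (f)) (k x_B)) (h (u (f)) (q)))) : B


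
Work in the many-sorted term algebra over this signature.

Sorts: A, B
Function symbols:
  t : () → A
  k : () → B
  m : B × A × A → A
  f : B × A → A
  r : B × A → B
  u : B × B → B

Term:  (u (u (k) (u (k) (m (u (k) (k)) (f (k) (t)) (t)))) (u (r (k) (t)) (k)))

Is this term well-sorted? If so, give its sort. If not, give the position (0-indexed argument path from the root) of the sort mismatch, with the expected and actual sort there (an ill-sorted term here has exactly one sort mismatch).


    (k) : B
      (k) : B
          (k) : B
          (k) : B
        (u (k) (k)) : B
          (k) : B
          (t) : A
        (f (k) (t)) : A
        (t) : A
      (m (u (k) (k)) (f (k) (t)) (t)) : A
    (u (k) (m (u (k) (k)) (f (k) (t)) (t))) : ✗ arg 1 at [0, 1, 1] has sort A, expected B
      (k) : B
      (t) : A
    (r (k) (t)) : B
    (k) : B
  (u (r (k) (t)) (k)) : B

ill-sorted at position [0, 1, 1]: expected B, got A


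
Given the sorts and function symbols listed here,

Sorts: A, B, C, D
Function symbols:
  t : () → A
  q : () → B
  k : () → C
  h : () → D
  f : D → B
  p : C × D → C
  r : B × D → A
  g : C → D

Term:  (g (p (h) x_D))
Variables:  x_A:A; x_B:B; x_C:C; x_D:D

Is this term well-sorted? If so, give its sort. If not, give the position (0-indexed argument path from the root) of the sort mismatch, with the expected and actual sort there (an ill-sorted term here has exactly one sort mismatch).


ill-sorted at position [0, 0]: expected C, got D

    (h) : D
    x_D : D
  (p (h) x_D) : ✗ arg 0 at [0, 0] has sort D, expected C


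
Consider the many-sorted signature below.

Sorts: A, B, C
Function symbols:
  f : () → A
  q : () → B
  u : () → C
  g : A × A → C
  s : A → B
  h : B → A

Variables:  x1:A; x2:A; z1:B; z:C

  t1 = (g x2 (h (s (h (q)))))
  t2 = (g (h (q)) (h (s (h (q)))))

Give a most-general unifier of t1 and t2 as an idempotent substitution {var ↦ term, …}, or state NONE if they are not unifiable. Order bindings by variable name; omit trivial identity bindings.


{x2 ↦ (h (q))}


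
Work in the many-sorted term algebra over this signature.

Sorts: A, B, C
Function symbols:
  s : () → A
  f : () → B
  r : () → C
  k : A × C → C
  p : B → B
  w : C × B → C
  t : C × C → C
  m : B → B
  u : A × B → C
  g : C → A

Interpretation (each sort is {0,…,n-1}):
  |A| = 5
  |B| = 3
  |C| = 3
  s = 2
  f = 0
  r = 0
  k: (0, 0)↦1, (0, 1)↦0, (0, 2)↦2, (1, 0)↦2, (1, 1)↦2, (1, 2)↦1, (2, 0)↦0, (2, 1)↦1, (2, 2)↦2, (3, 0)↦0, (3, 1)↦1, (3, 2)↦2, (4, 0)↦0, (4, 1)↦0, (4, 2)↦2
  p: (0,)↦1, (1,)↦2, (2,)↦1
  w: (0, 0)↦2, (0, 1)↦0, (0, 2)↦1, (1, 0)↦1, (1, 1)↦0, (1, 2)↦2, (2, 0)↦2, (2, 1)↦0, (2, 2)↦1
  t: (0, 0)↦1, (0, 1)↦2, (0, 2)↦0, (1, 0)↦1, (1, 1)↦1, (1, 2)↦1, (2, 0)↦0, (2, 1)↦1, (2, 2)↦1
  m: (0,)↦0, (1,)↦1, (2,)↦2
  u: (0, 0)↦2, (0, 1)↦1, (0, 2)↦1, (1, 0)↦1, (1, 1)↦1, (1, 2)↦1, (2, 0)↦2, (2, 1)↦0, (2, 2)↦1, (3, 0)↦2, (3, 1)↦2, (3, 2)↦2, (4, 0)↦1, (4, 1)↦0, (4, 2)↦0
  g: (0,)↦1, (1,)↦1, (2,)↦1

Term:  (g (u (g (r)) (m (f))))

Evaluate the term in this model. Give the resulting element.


  r = 0
  (g (r)) = g(0,) = 1
  f = 0
  (m (f)) = m(0,) = 0
  (u (g (r)) (m (f))) = u(1, 0) = 1
  (g (u (g (r)) (m (f)))) = g(1,) = 1

value = 1


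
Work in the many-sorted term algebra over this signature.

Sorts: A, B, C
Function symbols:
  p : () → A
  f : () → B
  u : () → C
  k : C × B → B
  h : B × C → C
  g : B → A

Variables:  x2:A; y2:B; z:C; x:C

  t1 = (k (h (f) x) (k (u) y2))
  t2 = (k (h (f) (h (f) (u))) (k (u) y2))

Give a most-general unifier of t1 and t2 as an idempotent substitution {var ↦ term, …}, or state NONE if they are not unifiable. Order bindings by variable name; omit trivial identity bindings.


{x ↦ (h (f) (u))}


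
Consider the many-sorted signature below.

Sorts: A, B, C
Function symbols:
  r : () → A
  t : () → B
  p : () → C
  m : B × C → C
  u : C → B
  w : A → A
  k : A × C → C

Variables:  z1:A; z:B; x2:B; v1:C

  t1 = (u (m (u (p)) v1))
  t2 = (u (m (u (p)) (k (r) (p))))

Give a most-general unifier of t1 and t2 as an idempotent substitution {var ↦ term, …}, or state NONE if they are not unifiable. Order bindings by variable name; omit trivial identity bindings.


{v1 ↦ (k (r) (p))}


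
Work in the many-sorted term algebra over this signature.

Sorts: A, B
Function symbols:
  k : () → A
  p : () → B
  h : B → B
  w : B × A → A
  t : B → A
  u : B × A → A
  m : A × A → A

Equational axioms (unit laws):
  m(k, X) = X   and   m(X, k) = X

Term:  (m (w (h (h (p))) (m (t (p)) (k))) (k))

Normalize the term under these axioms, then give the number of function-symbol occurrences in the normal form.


1. (m (w (h (h (p))) (m (t (p)) (k))) (k))  →  (w (h (h (p))) (m (t (p)) (k)))
2. (w (h (h (p))) (m (t (p)) (k)))  →  (w (h (h (p))) (t (p)))
normal form: (w (h (h (p))) (t (p)))

size = 6


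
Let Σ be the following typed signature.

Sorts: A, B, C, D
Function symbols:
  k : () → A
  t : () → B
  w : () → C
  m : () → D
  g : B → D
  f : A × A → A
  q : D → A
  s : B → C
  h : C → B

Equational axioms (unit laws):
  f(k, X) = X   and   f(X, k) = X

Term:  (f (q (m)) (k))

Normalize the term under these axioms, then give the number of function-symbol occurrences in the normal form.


1. (f (q (m)) (k))  →  (q (m))
normal form: (q (m))

size = 2


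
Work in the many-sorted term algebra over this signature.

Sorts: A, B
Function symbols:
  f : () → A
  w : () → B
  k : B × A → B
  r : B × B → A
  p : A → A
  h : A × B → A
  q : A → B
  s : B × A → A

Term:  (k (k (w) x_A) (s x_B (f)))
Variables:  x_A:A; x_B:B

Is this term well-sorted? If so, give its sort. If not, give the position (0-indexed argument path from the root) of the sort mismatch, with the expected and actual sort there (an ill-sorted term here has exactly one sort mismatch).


    (w) : B
    x_A : A
  (k (w) x_A) : B
    x_B : B
    (f) : A
  (s x_B (f)) : A
(k (k (w) x_A) (s x_B (f))) : B

well-sorted; sort = B


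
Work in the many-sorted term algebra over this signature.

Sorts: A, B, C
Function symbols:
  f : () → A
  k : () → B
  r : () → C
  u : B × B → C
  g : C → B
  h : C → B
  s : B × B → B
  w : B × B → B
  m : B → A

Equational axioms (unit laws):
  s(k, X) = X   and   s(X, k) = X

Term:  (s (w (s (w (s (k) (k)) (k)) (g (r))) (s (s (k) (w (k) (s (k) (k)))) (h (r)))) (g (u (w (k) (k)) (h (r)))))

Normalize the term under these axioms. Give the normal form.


normal form = (s (w (s (w (k) (k)) (g (r))) (s (w (k) (k)) (h (r)))) (g (u (w (k) (k)) (h (r)))))

1. (s (w (s (w (s (k) (k)) (k)) (g (r))) (s (s (k) (w (k) (s (k) (k)))) (h (r)))) (g (u (w (k) (k)) (h (r)))))  →  (s (w (s (w (k) (k)) (g (r))) (s (s (k) (w (k) (s (k) (k)))) (h (r)))) (g (u (w (k) (k)) (h (r)))))
2. (s (w (s (w (k) (k)) (g (r))) (s (s (k) (w (k) (s (k) (k)))) (h (r)))) (g (u (w (k) (k)) (h (r)))))  →  (s (w (s (w (k) (k)) (g (r))) (s (w (k) (s (k) (k))) (h (r)))) (g (u (w (k) (k)) (h (r)))))
3. (s (w (s (w (k) (k)) (g (r))) (s (w (k) (s (k) (k))) (h (r)))) (g (u (w (k) (k)) (h (r)))))  →  (s (w (s (w (k) (k)) (g (r))) (s (w (k) (k)) (h (r)))) (g (u (w (k) (k)) (h (r)))))


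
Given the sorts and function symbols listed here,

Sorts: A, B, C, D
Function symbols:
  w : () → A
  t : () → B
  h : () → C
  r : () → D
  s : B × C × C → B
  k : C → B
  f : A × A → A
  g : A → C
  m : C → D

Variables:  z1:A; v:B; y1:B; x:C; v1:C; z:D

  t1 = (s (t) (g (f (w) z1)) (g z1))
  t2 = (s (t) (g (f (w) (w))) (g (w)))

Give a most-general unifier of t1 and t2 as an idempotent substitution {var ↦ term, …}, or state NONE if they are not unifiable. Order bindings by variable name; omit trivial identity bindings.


{z1 ↦ (w)}


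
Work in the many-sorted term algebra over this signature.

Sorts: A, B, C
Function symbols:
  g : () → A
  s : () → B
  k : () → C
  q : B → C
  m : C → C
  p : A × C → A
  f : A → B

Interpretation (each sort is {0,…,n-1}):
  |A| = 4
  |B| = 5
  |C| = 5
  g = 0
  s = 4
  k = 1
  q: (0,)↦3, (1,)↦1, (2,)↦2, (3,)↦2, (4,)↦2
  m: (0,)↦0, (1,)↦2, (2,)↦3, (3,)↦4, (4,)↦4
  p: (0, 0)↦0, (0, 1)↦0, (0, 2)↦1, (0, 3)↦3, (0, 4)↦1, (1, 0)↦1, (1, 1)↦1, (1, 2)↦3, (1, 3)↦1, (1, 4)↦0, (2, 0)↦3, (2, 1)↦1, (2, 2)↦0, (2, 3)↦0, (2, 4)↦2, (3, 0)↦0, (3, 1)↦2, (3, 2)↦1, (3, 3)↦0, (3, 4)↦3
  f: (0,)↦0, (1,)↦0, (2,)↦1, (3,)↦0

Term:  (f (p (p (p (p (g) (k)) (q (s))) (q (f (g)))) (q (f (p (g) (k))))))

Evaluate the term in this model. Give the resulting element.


value = 0

  g = 0
  k = 1
  (p (g) (k)) = p(0, 1) = 0
  s = 4
  (q (s)) = q(4,) = 2
  (p (p (g) (k)) (q (s))) = p(0, 2) = 1
  g = 0
  (f (g)) = f(0,) = 0
  (q (f (g))) = q(0,) = 3
  (p (p (p (g) (k)) (q (s))) (q (f (g)))) = p(1, 3) = 1
  g = 0
  k = 1
  (p (g) (k)) = p(0, 1) = 0
  (f (p (g) (k))) = f(0,) = 0
  (q (f (p (g) (k)))) = q(0,) = 3
  (p (p (p (p (g) (k)) (q (s))) (q (f (g)))) (q (f (p (g) (k))))) = p(1, 3) = 1
  (f (p (p (p (p (g) (k)) (q (s))) (q (f (g)))) (q (f (p (g) (k)))))) = f(1,) = 0


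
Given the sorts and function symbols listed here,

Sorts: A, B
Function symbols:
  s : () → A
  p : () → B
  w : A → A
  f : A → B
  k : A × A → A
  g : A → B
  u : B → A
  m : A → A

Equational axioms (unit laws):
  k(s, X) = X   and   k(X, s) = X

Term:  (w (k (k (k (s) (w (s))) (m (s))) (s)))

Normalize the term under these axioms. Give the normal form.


normal form = (w (k (w (s)) (m (s))))

1. (w (k (k (k (s) (w (s))) (m (s))) (s)))  →  (w (k (k (s) (w (s))) (m (s))))
2. (w (k (k (s) (w (s))) (m (s))))  →  (w (k (w (s)) (m (s))))


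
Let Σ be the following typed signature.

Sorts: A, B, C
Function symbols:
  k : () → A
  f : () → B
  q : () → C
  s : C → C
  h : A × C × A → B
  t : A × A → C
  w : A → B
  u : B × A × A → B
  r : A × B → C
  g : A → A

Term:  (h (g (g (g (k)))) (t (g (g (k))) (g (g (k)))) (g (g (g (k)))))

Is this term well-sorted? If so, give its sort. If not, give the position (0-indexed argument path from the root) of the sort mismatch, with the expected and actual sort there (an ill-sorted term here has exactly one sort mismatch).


well-sorted; sort = B

        (k) : A
      (g (k)) : A
    (g (g (k))) : A
  (g (g (g (k)))) : A
        (k) : A
      (g (k)) : A
    (g (g (k))) : A
        (k) : A
      (g (k)) : A
    (g (g (k))) : A
  (t (g (g (k))) (g (g (k)))) : C
        (k) : A
      (g (k)) : A
    (g (g (k))) : A
  (g (g (g (k)))) : A
(h (g (g (g (k)))) (t (g (g (k))) (g (g (k)))) (g (g (g (k))))) : B


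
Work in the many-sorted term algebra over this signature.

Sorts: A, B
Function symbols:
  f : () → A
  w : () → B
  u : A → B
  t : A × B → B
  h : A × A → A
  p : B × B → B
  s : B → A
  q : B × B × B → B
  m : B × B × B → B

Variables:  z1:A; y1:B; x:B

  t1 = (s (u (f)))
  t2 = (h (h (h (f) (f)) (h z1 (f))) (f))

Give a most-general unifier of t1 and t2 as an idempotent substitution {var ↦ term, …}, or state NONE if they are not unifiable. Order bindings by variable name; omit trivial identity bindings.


head clash or occurs-check failure — not unifiable

NONE (not unifiable)


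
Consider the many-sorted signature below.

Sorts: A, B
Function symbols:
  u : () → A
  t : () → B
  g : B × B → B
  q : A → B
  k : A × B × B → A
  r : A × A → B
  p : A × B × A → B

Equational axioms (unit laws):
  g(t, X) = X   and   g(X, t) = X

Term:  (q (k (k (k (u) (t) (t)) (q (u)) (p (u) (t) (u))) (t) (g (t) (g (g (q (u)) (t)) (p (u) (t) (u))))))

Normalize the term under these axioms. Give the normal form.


normal form = (q (k (k (k (u) (t) (t)) (q (u)) (p (u) (t) (u))) (t) (g (q (u)) (p (u) (t) (u)))))

1. (q (k (k (k (u) (t) (t)) (q (u)) (p (u) (t) (u))) (t) (g (t) (g (g (q (u)) (t)) (p (u) (t) (u))))))  →  (q (k (k (k (u) (t) (t)) (q (u)) (p (u) (t) (u))) (t) (g (g (q (u)) (t)) (p (u) (t) (u)))))
2. (q (k (k (k (u) (t) (t)) (q (u)) (p (u) (t) (u))) (t) (g (g (q (u)) (t)) (p (u) (t) (u)))))  →  (q (k (k (k (u) (t) (t)) (q (u)) (p (u) (t) (u))) (t) (g (q (u)) (p (u) (t) (u)))))


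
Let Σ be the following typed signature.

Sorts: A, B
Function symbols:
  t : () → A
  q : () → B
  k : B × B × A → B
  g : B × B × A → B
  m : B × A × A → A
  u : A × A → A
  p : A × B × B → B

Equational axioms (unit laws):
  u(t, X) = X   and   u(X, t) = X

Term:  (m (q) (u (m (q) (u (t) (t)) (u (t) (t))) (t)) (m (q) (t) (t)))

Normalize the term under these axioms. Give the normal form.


1. (m (q) (u (m (q) (u (t) (t)) (u (t) (t))) (t)) (m (q) (t) (t)))  →  (m (q) (m (q) (u (t) (t)) (u (t) (t))) (m (q) (t) (t)))
2. (m (q) (m (q) (u (t) (t)) (u (t) (t))) (m (q) (t) (t)))  →  (m (q) (m (q) (t) (u (t) (t))) (m (q) (t) (t)))
3. (m (q) (m (q) (t) (u (t) (t))) (m (q) (t) (t)))  →  (m (q) (m (q) (t) (t)) (m (q) (t) (t)))

normal form = (m (q) (m (q) (t) (t)) (m (q) (t) (t)))


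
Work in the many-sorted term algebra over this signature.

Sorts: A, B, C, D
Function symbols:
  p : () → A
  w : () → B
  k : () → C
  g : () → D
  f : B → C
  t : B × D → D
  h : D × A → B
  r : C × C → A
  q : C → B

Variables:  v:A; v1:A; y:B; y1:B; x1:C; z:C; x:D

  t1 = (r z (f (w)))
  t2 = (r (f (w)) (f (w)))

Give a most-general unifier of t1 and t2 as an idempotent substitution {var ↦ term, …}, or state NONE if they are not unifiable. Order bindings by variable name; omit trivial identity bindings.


{z ↦ (f (w))}


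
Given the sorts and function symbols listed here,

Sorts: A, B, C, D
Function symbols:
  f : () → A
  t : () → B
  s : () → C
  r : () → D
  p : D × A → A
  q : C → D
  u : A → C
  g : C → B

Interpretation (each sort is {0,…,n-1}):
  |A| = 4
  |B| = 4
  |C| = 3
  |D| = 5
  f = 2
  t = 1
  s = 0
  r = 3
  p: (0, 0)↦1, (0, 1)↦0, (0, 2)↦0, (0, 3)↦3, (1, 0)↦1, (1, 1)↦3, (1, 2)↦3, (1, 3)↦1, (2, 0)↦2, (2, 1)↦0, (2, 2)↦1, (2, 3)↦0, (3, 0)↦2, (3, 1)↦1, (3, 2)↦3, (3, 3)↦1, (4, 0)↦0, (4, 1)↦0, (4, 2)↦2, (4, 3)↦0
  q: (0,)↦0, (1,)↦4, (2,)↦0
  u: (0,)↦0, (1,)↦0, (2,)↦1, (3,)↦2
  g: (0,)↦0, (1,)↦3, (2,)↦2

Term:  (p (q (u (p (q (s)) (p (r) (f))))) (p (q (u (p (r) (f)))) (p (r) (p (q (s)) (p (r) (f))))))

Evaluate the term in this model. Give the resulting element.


value = 1

  s = 0
  (q (s)) = q(0,) = 0
  r = 3
  f = 2
  (p (r) (f)) = p(3, 2) = 3
  (p (q (s)) (p (r) (f))) = p(0, 3) = 3
  (u (p (q (s)) (p (r) (f)))) = u(3,) = 2
  (q (u (p (q (s)) (p (r) (f))))) = q(2,) = 0
  r = 3
  f = 2
  (p (r) (f)) = p(3, 2) = 3
  (u (p (r) (f))) = u(3,) = 2
  (q (u (p (r) (f)))) = q(2,) = 0
  r = 3
  s = 0
  (q (s)) = q(0,) = 0
  r = 3
  f = 2
  (p (r) (f)) = p(3, 2) = 3
  (p (q (s)) (p (r) (f))) = p(0, 3) = 3
  (p (r) (p (q (s)) (p (r) (f)))) = p(3, 3) = 1
  (p (q (u (p (r) (f)))) (p (r) (p (q (s)) (p (r) (f))))) = p(0, 1) = 0
  (p (q (u (p (q (s)) (p (r) (f))))) (p (q (u (p (r) (f)))) (p (r) (p (q (s)) (p (r) (f)))))) = p(0, 0) = 1


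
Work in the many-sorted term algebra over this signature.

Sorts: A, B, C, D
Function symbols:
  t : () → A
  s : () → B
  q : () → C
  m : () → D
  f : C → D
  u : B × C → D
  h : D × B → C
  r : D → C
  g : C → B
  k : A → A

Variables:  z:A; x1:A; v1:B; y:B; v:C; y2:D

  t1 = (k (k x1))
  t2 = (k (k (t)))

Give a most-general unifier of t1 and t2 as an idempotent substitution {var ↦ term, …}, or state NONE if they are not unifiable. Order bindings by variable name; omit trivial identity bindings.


{x1 ↦ (t)}


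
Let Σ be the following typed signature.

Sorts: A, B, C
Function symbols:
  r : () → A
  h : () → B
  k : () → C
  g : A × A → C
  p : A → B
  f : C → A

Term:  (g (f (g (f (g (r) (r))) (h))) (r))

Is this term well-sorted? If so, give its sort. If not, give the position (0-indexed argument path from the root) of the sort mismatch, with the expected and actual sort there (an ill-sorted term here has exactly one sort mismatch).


          (r) : A
          (r) : A
        (g (r) (r)) : C
      (f (g (r) (r))) : A
      (h) : B
    (g (f (g (r) (r))) (h)) : ✗ arg 1 at [0, 0, 1] has sort B, expected A
  (r) : A

ill-sorted at position [0, 0, 1]: expected A, got B


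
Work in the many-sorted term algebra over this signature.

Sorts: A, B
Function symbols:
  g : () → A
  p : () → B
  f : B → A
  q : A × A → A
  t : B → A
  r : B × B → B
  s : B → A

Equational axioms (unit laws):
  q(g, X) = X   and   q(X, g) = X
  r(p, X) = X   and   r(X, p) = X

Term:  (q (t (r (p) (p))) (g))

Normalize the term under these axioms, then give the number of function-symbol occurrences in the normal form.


1. (q (t (r (p) (p))) (g))  →  (t (r (p) (p)))
2. (t (r (p) (p)))  →  (t (p))
normal form: (t (p))

size = 2


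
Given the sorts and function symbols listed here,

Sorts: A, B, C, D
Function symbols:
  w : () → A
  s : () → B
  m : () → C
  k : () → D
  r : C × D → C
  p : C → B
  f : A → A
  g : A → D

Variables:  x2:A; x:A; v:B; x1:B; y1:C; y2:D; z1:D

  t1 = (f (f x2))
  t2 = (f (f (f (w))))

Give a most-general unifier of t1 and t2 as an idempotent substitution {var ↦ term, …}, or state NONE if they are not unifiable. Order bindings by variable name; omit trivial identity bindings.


{x2 ↦ (f (w))}


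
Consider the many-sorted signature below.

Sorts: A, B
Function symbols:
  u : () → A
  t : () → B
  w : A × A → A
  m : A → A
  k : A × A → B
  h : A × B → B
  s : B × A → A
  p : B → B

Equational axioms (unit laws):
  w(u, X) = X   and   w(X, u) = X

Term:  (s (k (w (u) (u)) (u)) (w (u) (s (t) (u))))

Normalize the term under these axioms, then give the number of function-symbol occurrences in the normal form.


size = 7

1. (s (k (w (u) (u)) (u)) (w (u) (s (t) (u))))  →  (s (k (u) (u)) (w (u) (s (t) (u))))
2. (s (k (u) (u)) (w (u) (s (t) (u))))  →  (s (k (u) (u)) (s (t) (u)))
normal form: (s (k (u) (u)) (s (t) (u)))


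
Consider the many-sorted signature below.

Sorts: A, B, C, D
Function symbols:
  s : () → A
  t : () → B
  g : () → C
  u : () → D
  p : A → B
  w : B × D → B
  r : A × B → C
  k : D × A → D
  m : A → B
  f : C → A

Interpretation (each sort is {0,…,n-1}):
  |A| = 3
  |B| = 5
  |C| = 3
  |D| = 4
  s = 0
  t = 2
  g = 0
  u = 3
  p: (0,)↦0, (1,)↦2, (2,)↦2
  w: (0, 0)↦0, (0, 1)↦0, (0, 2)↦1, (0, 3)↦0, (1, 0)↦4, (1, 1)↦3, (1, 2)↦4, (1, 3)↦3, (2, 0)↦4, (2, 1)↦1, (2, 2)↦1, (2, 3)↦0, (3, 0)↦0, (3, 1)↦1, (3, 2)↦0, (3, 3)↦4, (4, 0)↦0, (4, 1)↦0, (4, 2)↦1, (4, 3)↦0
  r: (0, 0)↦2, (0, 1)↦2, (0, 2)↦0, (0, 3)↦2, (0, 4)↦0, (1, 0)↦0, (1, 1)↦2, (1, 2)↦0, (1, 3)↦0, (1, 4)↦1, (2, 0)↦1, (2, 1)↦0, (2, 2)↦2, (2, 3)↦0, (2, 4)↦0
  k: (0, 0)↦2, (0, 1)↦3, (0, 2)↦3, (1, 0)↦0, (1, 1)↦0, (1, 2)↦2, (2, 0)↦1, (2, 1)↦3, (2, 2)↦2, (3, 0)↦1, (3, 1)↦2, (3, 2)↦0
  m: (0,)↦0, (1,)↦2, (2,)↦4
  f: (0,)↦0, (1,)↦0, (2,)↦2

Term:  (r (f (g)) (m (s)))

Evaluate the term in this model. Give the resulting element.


  g = 0
  (f (g)) = f(0,) = 0
  s = 0
  (m (s)) = m(0,) = 0
  (r (f (g)) (m (s))) = r(0, 0) = 2

value = 2


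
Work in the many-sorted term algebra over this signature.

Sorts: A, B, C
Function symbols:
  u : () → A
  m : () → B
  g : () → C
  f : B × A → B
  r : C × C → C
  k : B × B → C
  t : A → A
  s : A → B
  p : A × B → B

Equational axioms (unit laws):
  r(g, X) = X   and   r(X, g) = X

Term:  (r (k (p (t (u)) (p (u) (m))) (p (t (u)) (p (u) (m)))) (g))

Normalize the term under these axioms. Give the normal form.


1. (r (k (p (t (u)) (p (u) (m))) (p (t (u)) (p (u) (m)))) (g))  →  (k (p (t (u)) (p (u) (m))) (p (t (u)) (p (u) (m))))

normal form = (k (p (t (u)) (p (u) (m))) (p (t (u)) (p (u) (m))))


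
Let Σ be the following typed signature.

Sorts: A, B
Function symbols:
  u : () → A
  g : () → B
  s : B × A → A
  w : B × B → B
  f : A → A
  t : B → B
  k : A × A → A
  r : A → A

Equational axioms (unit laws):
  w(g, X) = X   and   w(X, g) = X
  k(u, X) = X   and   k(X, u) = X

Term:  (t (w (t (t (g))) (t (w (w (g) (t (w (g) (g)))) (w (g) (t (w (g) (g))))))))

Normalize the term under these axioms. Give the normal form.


1. (t (w (t (t (g))) (t (w (w (g) (t (w (g) (g)))) (w (g) (t (w (g) (g))))))))  →  (t (w (t (t (g))) (t (w (t (w (g) (g))) (w (g) (t (w (g) (g))))))))
2. (t (w (t (t (g))) (t (w (t (w (g) (g))) (w (g) (t (w (g) (g))))))))  →  (t (w (t (t (g))) (t (w (t (g)) (w (g) (t (w (g) (g))))))))
3. (t (w (t (t (g))) (t (w (t (g)) (w (g) (t (w (g) (g))))))))  →  (t (w (t (t (g))) (t (w (t (g)) (t (w (g) (g)))))))
4. (t (w (t (t (g))) (t (w (t (g)) (t (w (g) (g)))))))  →  (t (w (t (t (g))) (t (w (t (g)) (t (g))))))

normal form = (t (w (t (t (g))) (t (w (t (g)) (t (g))))))


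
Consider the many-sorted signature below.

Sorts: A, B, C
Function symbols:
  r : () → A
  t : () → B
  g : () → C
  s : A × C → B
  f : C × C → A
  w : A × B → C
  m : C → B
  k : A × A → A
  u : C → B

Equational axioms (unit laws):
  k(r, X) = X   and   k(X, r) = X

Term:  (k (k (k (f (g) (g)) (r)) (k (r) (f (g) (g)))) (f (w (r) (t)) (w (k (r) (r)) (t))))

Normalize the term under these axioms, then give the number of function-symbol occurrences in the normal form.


size = 15

1. (k (k (k (f (g) (g)) (r)) (k (r) (f (g) (g)))) (f (w (r) (t)) (w (k (r) (r)) (t))))  →  (k (k (f (g) (g)) (k (r) (f (g) (g)))) (f (w (r) (t)) (w (k (r) (r)) (t))))
2. (k (k (f (g) (g)) (k (r) (f (g) (g)))) (f (w (r) (t)) (w (k (r) (r)) (t))))  →  (k (k (f (g) (g)) (f (g) (g))) (f (w (r) (t)) (w (k (r) (r)) (t))))
3. (k (k (f (g) (g)) (f (g) (g))) (f (w (r) (t)) (w (k (r) (r)) (t))))  →  (k (k (f (g) (g)) (f (g) (g))) (f (w (r) (t)) (w (r) (t))))
normal form: (k (k (f (g) (g)) (f (g) (g))) (f (w (r) (t)) (w (r) (t))))


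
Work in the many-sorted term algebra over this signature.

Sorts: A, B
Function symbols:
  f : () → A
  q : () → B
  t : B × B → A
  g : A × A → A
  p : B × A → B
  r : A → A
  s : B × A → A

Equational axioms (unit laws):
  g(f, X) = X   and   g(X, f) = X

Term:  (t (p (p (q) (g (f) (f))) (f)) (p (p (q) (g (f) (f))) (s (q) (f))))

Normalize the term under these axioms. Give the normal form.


normal form = (t (p (p (q) (f)) (f)) (p (p (q) (f)) (s (q) (f))))

1. (t (p (p (q) (g (f) (f))) (f)) (p (p (q) (g (f) (f))) (s (q) (f))))  →  (t (p (p (q) (f)) (f)) (p (p (q) (g (f) (f))) (s (q) (f))))
2. (t (p (p (q) (f)) (f)) (p (p (q) (g (f) (f))) (s (q) (f))))  →  (t (p (p (q) (f)) (f)) (p (p (q) (f)) (s (q) (f))))
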